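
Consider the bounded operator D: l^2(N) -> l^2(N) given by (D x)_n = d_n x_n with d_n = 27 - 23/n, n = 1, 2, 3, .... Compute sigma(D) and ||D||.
sigma(D) = {27 - 23/n : n ≥ 1} ∪ {27}; ||D|| = 27

A bounded diagonal operator on l^2 with diagonal entries d_n has spectrum equal to the closure of {d_n : n ≥ 1}: every d_n is an eigenvalue (with eigenvector e_n), so {d_n} ⊂ sigma(D); the spectrum is closed, so its closure is too; and for lambda not in the closure, (D - lambda I) has bounded inverse (the diagonal entries 1/(d_n - lambda) are bounded). For our sequence d_n = 27 - 23/n, n = 1, 2, 3, ...:
  - {d_n} = {27 - 23/n : n ≥ 1}; the only limit point is 27
  - closure = {27 - 23/n : n ≥ 1} ∪ {27}
For the norm: a diagonal operator has ||D|| = sup_n |d_n|. Here d_n = 27 - 23/n increases monotonically from d_1 = 4 toward 27, with all terms in [4, 27); so sup_n |d_n| = 27 (the supremum is the limit, not attained). So ||D|| = 27.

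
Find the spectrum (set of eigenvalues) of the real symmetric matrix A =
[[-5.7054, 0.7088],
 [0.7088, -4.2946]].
sigma(A) ≈ {-6, -4}

A is real symmetric, so its spectrum consists of real eigenvalues. Expanding the characteristic polynomial of the displayed matrix gives
  det(λ I - A) = p(λ) = λ^2 + (10)λ + (24).
Solving p(λ) = 0 yields eigenvalues ≈ -6, -4. (A is shown rounded to 4 decimals, so these recover the underlying integer eigenvalues to within that precision.)
Verification: the trace of A = -10 equals the sum of eigenvalues -10, and det(A) ≈ 24.0000 matches the eigenvalue product 24.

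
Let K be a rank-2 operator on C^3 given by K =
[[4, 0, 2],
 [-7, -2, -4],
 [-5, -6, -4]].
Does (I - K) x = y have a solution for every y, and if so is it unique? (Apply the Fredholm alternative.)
(I - K) is invertible (det(I - K) = -27 ≠ 0), so for every y in C^3 the equation (I - K) x = y has a unique solution.

K has rank 2 and factors as K = U V^T = u1 v1^T + u2 v2^T with u1 = (-2, 3, 1), v1 = (-2, 0, -1), u2 = (0, -1, -3), v2 = (1, 2, 1) (multiplying out reproduces the displayed K). The nonzero eigenvalues of U V^T coincide with those of the 2 x 2 matrix G = V^T U = [[v1·u1, v1·u2], [v2·u1, v2·u2]] = [[3, 3], [5, -5]], and by the Sylvester determinant identity det(I_3 - U V^T) = det(I_2 - V^T U) = det([[-2, -3], [-5, 6]]) = (-2)(6) - (-3)(-5) = -27. (Direct check: I - K =
[[-3, 0, -2],
 [7, 3, 4],
 [5, 6, 5]]
has determinant -27.) The finite-dimensional Fredholm alternative says: either (I - K) is invertible, or ker(I - K) ≠ {0} and then range(I - K) = ker((I - K)^*)^⊥, with dim ker(I - K) = dim ker((I - K)^*). Since det(I - K) ≠ 0, 1 is not an eigenvalue of K and ker(I - K) = {0}, so we are in the first case: for every y there is a unique x = (I - K)^(-1) y. (Explicitly, by the Woodbury identity, (I - U V^T)^(-1) = I + U (I_2 - G)^(-1) V^T.)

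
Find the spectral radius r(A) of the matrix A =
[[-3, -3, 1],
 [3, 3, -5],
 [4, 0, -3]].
r(A) ≈ 3.9095

The eigenvalues of A are the roots of its characteristic polynomial. With M = A (coefficients from the trace, the sum of principal 2x2 minors, and det A):
  p(λ) = det(λ I - M) = λ^3 + 3λ^2 - 4λ - 48.
No integer candidate from the rational root theorem (±divisors of 48) is a root, so the roots are irrational. The cubic discriminant is Δ = -46256 < 0, so there is one real root and a complex-conjugate pair. p(3) = -6 and p(4) = 48 have opposite signs, so a root lies in (3, 4); Newton's method refines it to λ ≈ 3.1405. Dividing out (λ - (3.1405)) leaves approximately λ^2 + 6.1405λ + 15.2842. For λ^2 + 6.1405λ + 15.2842 the discriminant is -23.4311. It is negative, so the remaining roots are the complex-conjugate pair λ ≈ -3.0702 ± 2.4203i. Their product equals the constant term, so |λ|^2 ≈ 15.2842 and |λ| ≈ 3.9095.
Thus the eigenvalues (to 4 decimals) are 3.1405 (modulus 3.1405); -3.0702 ± 2.4203i (modulus 3.9095). The spectral radius is the largest modulus: r(A) ≈ 3.9095. (Cross-check: r(A) ≤ ||A||_2 ≈ 8.7022; equality holds whenever A is normal, though it can also hold for some non-normal A.)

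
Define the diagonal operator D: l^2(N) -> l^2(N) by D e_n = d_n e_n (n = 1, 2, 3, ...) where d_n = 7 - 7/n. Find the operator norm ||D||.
||D|| = 7

For a diagonal operator on l^2 with entries d_n, ||D|| = sup_n |d_n|. Here d_1 = 0, d_2 = 7/2, ..., and d_n = 7 - 7/n increases monotonically toward 7. All terms lie in [0, 7), so |d_n| = d_n and the supremum is the limit 7, which is not attained by any individual d_n. Hence ||D|| = 7.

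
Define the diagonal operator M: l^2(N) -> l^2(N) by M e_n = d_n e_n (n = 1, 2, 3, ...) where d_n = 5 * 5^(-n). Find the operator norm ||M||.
||M|| = 1 (attained at n = 1)

For M diagonal, ||M|| = sup_n |d_n|. The sequence d_n = 5 * 5^(-n) is positive and strictly decreasing (ratio 5^(-1) < 1), so the supremum is d_1 = 5/5 = 1. Hence ||M|| = 1.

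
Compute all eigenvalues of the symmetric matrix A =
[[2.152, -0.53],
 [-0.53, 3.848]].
sigma(A) ≈ {2, 4}

A is real symmetric, so its spectrum consists of real eigenvalues. Expanding the characteristic polynomial of the displayed matrix gives
  det(λ I - A) = p(λ) = λ^2 + (-6)λ + (8).
Solving p(λ) = 0 yields eigenvalues ≈ 2, 4. (A is shown rounded to 4 decimals, so these recover the underlying integer eigenvalues to within that precision.)
Verification: the trace of A = 6 equals the sum of eigenvalues 6, and det(A) ≈ 8.0000 matches the eigenvalue product 8.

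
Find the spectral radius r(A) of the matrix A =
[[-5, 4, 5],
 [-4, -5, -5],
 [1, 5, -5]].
r(A) ≈ 7.7535

The eigenvalues of A are the roots of its characteristic polynomial. With M = A (coefficients from the trace, the sum of principal 2x2 minors, and det A):
  p(λ) = det(λ I - M) = λ^3 + 15λ^2 + 111λ + 425.
No integer candidate from the rational root theorem (±divisors of 425) is a root, so the roots are irrational. The cubic discriminant is Δ = -575424 < 0, so there is one real root and a complex-conjugate pair. p(-8) = -15 and p(-7) = 40 have opposite signs, so a root lies in (-8, -7); Newton's method refines it to λ ≈ -7.7535. Dividing out (λ - (-7.7535)) leaves approximately λ^2 + 7.2465λ + 54.8142. For λ^2 + 7.2465λ + 54.8142 the discriminant is -166.7446. It is negative, so the remaining roots are the complex-conjugate pair λ ≈ -3.6233 ± 6.4565i. Their product equals the constant term, so |λ|^2 ≈ 54.8142 and |λ| ≈ 7.4037.
Thus the eigenvalues (to 4 decimals) are -7.7535 (modulus 7.7535); -3.6233 ± 6.4565i (modulus 7.4037). The spectral radius is the largest modulus: r(A) ≈ 7.7535. (Cross-check: r(A) ≤ ||A||_2 ≈ 9.5638; equality holds whenever A is normal, though it can also hold for some non-normal A.)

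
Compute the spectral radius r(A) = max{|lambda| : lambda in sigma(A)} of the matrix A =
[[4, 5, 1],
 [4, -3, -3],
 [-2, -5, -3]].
r(A) ≈ 7.6141

The eigenvalues of A are the roots of its characteristic polynomial. With M = A (coefficients from the trace, the sum of principal 2x2 minors, and det A):
  p(λ) = det(λ I - M) = λ^3 + 2λ^2 - 48λ - 40.
No integer candidate from the rational root theorem (±divisors of 40) is a root, so the roots are irrational. The cubic discriminant is Δ = 478784 > 0, so there are three distinct real roots. p(-8) = -40 and p(-7) = 51 have opposite signs, so a root lies in (-8, -7); Newton's method refines it to λ ≈ -7.6141. p(-1) = 9 and p(0) = -40 have opposite signs, so a root lies in (-1, 0); Newton's method refines it to λ ≈ -0.8169. p(6) = -40 and p(7) = 65 have opposite signs, so a root lies in (6, 7); Newton's method refines it to λ ≈ 6.431. Check (Vieta): the three roots sum to -2, matching tr M = -2.
Thus the eigenvalues (to 4 decimals) are -7.6141 (modulus 7.6141); -0.8169 (modulus 0.8169); 6.431 (modulus 6.431). The spectral radius is the largest modulus: r(A) ≈ 7.6141. (Cross-check: r(A) ≤ ||A||_2 ≈ 8.9198; equality holds whenever A is normal, though it can also hold for some non-normal A.)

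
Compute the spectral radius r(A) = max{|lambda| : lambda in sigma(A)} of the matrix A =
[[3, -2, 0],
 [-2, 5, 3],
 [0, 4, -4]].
r(A) ≈ 7.0676

The eigenvalues of A are the roots of its characteristic polynomial. With M = A (coefficients from the trace, the sum of principal 2x2 minors, and det A):
  p(λ) = det(λ I - M) = λ^3 - 4λ^2 - 33λ + 80.
No integer candidate from the rational root theorem (±divisors of 80) is a root, so the roots are irrational. The cubic discriminant is Δ = 198932 > 0, so there are three distinct real roots. p(-6) = -82 and p(-5) = 20 have opposite signs, so a root lies in (-6, -5); Newton's method refines it to λ ≈ -5.2313. p(2) = 6 and p(3) = -28 have opposite signs, so a root lies in (2, 3); Newton's method refines it to λ ≈ 2.1637. p(7) = -4 and p(8) = 72 have opposite signs, so a root lies in (7, 8); Newton's method refines it to λ ≈ 7.0676. Check (Vieta): the three roots sum to 4, matching tr M = 4.
Thus the eigenvalues (to 4 decimals) are -5.2313 (modulus 5.2313); 2.1637 (modulus 2.1637); 7.0676 (modulus 7.0676). The spectral radius is the largest modulus: r(A) ≈ 7.0676. (Cross-check: r(A) ≤ ||A||_2 ≈ 7.1903; equality holds whenever A is normal, though it can also hold for some non-normal A.)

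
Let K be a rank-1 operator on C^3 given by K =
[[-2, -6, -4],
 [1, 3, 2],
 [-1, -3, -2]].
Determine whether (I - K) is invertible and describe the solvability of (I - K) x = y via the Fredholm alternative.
(I - K) is invertible (det(I - K) = 2 ≠ 0), so for every y in C^3 the equation (I - K) x = y has a unique solution.

K has rank 1, so it is an outer product K = u v^T: every row of K is a multiple of one row vector. Reading off the entries, u = (-2, 1, -1) and v = (1, 3, 2) (row i of K equals u_i·v^T). A rank-one matrix u v^T satisfies K u = u (v·u) and kills the (2)-dimensional subspace v^⊥, so its characteristic polynomial is lambda^2 (lambda - v·u) with v·u = tr K = -1. Hence the eigenvalues of I - K are 1 (multiplicity 2) and 1 - (-1) = 2, so det(I - K) = 2. (Direct check: I - K =
[[3, 6, 4],
 [-1, -2, -2],
 [1, 3, 3]]
has determinant 2.) The finite-dimensional Fredholm alternative says: either (I - K) is invertible, or ker(I - K) ≠ {0} and then range(I - K) = ker((I - K)^*)^⊥, with dim ker(I - K) = dim ker((I - K)^*). Since det(I - K) ≠ 0, 1 is not an eigenvalue of K and ker(I - K) = {0}, so we are in the first case: for every y there is a unique x = (I - K)^(-1) y. Explicitly, by the Sherman–Morrison formula, (I - u v^T)^(-1) = I + u v^T/(1 - v·u), i.e. (I - K)^(-1) = I + K/(2).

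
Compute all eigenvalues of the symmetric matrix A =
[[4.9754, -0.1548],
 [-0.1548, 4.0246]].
sigma(A) ≈ {4, 5}

A is real symmetric, so its spectrum consists of real eigenvalues. Expanding the characteristic polynomial of the displayed matrix gives
  det(λ I - A) = p(λ) = λ^2 + (-9)λ + (20).
Solving p(λ) = 0 yields eigenvalues ≈ 4, 5. (A is shown rounded to 4 decimals, so these recover the underlying integer eigenvalues to within that precision.)
Verification: the trace of A = 9 equals the sum of eigenvalues 9, and det(A) ≈ 20.0000 matches the eigenvalue product 20.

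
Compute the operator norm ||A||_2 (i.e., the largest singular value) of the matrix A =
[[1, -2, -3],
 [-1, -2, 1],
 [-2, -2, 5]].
||A||_2 ≈ 6.5041 (= sqrt(largest eigenvalue of A^T A))

||A||_2 = sigma_max(A) = sqrt(lambda_max(A^T A)). Form the symmetric matrix M = A^T A =
[[6, 4, -14],
 [4, 12, -6],
 [-14, -6, 35]].
Its characteristic polynomial (trace, sum of principal 2x2 minors, determinant of M give the coefficients) is
  p(λ) = det(λ I - M) = λ^3 - 53λ^2 + 454λ - 64.
No integer candidate from the rational root theorem (±divisors of 64) is a root, so the roots are irrational. The cubic discriminant is Δ = 194169508 > 0, so there are three distinct real roots. p(0) = -64 and p(1) = 338 have opposite signs, so a root lies in (0, 1); Newton's method refines it to λ ≈ 0.1434. p(10) = 176 and p(11) = -152 have opposite signs, so a root lies in (10, 11); Newton's method refines it to λ ≈ 10.5528. p(42) = -400 and p(43) = 968 have opposite signs, so a root lies in (42, 43); Newton's method refines it to λ ≈ 42.3039. Check (Vieta): the three roots sum to 53, matching tr M = 53.
So the eigenvalues of A^T A are ≈ 0.1434, 10.5528, 42.3039 (all ≥ 0, as they must be for A^T A). The largest is λ_max ≈ 42.3039, hence ||A||_2 = sqrt(λ_max) ≈ 6.5041.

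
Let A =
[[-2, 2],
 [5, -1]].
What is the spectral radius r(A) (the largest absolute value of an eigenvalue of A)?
r(A) = (3 + sqrt(41))/2 ≈ 4.7016

The eigenvalues of A are the roots of its characteristic polynomial. With M = A (coefficients from the trace and determinant):
  p(λ) = det(λ I - M) = λ^2 + 3λ - 8.
For λ^2 + 3λ - 8 the discriminant is 41. It is nonnegative but not a perfect square, so the roots are real and irrational: λ = (-3 ± sqrt(41))/2 ≈ 1.7016, -4.7016.
Thus the eigenvalues (to 4 decimals) are 1.7016 (modulus 1.7016); -4.7016 (modulus 4.7016). The spectral radius is the largest modulus: r(A) = (3 + sqrt(41))/2 ≈ 4.7016. (Cross-check: r(A) ≤ ||A||_2 ≈ 5.6569; equality holds whenever A is normal, though it can also hold for some non-normal A.)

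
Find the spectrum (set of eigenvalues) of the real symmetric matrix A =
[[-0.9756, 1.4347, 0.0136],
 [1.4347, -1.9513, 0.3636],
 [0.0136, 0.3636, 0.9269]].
sigma(A) ≈ {-3, 0, 1}

A is real symmetric, so its spectrum consists of real eigenvalues. Expanding the characteristic polynomial of the displayed matrix gives
  det(λ I - A) = p(λ) = λ^3 + (2)λ^2 + (-3)λ + (0).
Solving p(λ) = 0 yields eigenvalues ≈ -3, 0, 1. (A is shown rounded to 4 decimals, so these recover the underlying integer eigenvalues to within that precision.)
Verification: the trace of A = -2 equals the sum of eigenvalues -2, and det(A) ≈ 0.0002 matches the eigenvalue product 0.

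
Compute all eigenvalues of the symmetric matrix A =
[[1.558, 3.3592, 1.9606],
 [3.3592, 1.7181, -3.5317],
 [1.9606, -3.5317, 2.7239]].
sigma(A) ≈ {-4, 4, 6}

A is real symmetric, so its spectrum consists of real eigenvalues. Expanding the characteristic polynomial of the displayed matrix gives
  det(λ I - A) = p(λ) = λ^3 + (-6)λ^2 + (-16)λ + (96.0027).
Solving p(λ) = 0 yields eigenvalues ≈ -4, 4, 6. (A is shown rounded to 4 decimals, so these recover the underlying integer eigenvalues to within that precision.)
Verification: the trace of A = 6 equals the sum of eigenvalues 6, and det(A) ≈ -96.0027 matches the eigenvalue product -96.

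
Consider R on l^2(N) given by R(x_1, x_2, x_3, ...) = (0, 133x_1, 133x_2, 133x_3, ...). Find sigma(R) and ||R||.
sigma(R) = closed disk {z in C : |z| ≤ 133}; ||R|| = 133

Note R = 133·U where U is the unit right shift (U x)_k = x_{k-1} (with x_0 := 0); so ||R|| = 133||U|| and sigma(R) = 133·sigma(U). ||R x||^2 = sum_{k≥1} |133x_k|^2 = 17689||x||^2, so ||R|| = 133 and sigma(R) ⊂ {|z| ≤ 133}. For any |lambda| < 133, the equation (R - lambda I) x = 0 forces x_1 = 0, then 133x_k = lambda x_{k+1} ⇒ x = 0, so R has no eigenvalues. But (R - lambda I) is not surjective for |lambda| < 133: solving (R - lambda I) x = e_1 would require x_n proportional to (lambda/133)^(-n), which is not in l^2. So every |lambda| < 133 lies in the residual spectrum. The boundary |lambda| = 133 is in the approximate point spectrum (the spectrum is closed). Hence sigma(R) is the closed disk of radius 133.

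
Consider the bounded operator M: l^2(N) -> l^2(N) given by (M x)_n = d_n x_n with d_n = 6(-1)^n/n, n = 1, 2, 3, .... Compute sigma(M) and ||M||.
sigma(M) = {6(-1)^n/n : n ≥ 1} ∪ {0}; ||M|| = 6

A bounded diagonal operator on l^2 with diagonal entries d_n has spectrum equal to the closure of {d_n : n ≥ 1}: every d_n is an eigenvalue (with eigenvector e_n), so {d_n} ⊂ sigma(M); the spectrum is closed, so its closure is too; and for lambda not in the closure, (M - lambda I) has bounded inverse (the diagonal entries 1/(d_n - lambda) are bounded). For our sequence d_n = 6(-1)^n/n, n = 1, 2, 3, ...:
  - {d_n} = {6(-1)^n/n : n ≥ 1}; the only limit point is 0
  - closure = {6(-1)^n/n : n ≥ 1} ∪ {0}
For the norm: a diagonal operator has ||M|| = sup_n |d_n|. Here |d_n| = 6/n is decreasing, so sup_n |d_n| = |d_1| = 6. So ||M|| = 6.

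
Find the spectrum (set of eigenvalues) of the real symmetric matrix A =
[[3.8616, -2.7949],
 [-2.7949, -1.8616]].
sigma(A) ≈ {-3, 5}

A is real symmetric, so its spectrum consists of real eigenvalues. Expanding the characteristic polynomial of the displayed matrix gives
  det(λ I - A) = p(λ) = λ^2 + (-2)λ + (-15).
Solving p(λ) = 0 yields eigenvalues ≈ -3, 5. (A is shown rounded to 4 decimals, so these recover the underlying integer eigenvalues to within that precision.)
Verification: the trace of A = 2 equals the sum of eigenvalues 2, and det(A) ≈ -15.0002 matches the eigenvalue product -15.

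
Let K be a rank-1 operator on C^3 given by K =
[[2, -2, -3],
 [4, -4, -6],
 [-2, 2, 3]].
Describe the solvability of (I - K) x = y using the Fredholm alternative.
(I - K) is singular (det(I - K) = 0, i.e. 1 ∈ sigma(K)). (I - K) x = y is solvable iff y ⊥ ker((I - K)^*) = span{(2, -2, -3)}, i.e. iff 2y_1 - 2y_2 - 3y_3 = 0. When solvable, the solutions are x = y + c·(1, 2, -1), c arbitrary (ker(I - K) = span{(1, 2, -1)}, dimension 1).

K has rank 1, so it is an outer product K = u v^T: every row of K is a multiple of one row vector. Reading off the entries, u = (1, 2, -1) and v = (2, -2, -3) (row i of K equals u_i·v^T). A rank-one matrix u v^T satisfies K u = u (v·u) and kills the (2)-dimensional subspace v^⊥, so its characteristic polynomial is lambda^2 (lambda - v·u) with v·u = tr K = 1. Hence the eigenvalues of I - K are 1 (multiplicity 2) and 1 - (1) = 0, so det(I - K) = 0. (Direct check: I - K =
[[-1, 2, 3],
 [-4, 5, 6],
 [2, -2, -2]]
has determinant 0.) So 1 is an eigenvalue of K and (I - K) is not invertible. The finite-dimensional Fredholm alternative says: either (I - K) is invertible, or ker(I - K) ≠ {0} and then range(I - K) = ker((I - K)^*)^⊥, with dim ker(I - K) = dim ker((I - K)^*). We are in the second case, so we need both kernels. Kernel of I - K: (I - K) u = u - u (v·u) = u - u = 0, so ker(I - K) = span{u} = span{(1, 2, -1)} (it is exactly 1-dimensional because rank(I - K) = 2). Kernel of the adjoint: K is real, so (I - K)^* = I - K^T = I - v u^T, and (I - v u^T) v = v - v (u·v) = 0; hence ker((I - K)^*) = span{v} = span{(2, -2, -3)}. Therefore (I - K) x = y is solvable iff <y, v> = 0, i.e. iff 2y_1 - 2y_2 - 3y_3 = 0. When this holds, K y = u (v·y) = 0, so (I - K) y = y and x = y is a particular solution; the full solution set is the line x = y + c·u = y + c·(1, 2, -1), c ∈ C.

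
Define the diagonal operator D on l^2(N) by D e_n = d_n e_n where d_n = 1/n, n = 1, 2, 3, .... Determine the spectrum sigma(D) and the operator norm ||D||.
sigma(D) = {1/n : n ≥ 1} ∪ {0}; ||D|| = 1

A bounded diagonal operator on l^2 with diagonal entries d_n has spectrum equal to the closure of {d_n : n ≥ 1}: every d_n is an eigenvalue (with eigenvector e_n), so {d_n} ⊂ sigma(D); the spectrum is closed, so its closure is too; and for lambda not in the closure, (D - lambda I) has bounded inverse (the diagonal entries 1/(d_n - lambda) are bounded). For our sequence d_n = 1/n, n = 1, 2, 3, ...:
  - {d_n} = {1/n : n ≥ 1}; the only limit point is 0
  - closure = {1/n : n ≥ 1} ∪ {0}
For the norm: a diagonal operator has ||D|| = sup_n |d_n|. Here d_n = 1/n is positive and decreasing, so sup_n |d_n| = d_1 = 1. So ||D|| = 1.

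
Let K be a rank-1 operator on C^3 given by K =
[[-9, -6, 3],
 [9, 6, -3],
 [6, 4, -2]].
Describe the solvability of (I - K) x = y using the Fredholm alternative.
(I - K) is invertible (det(I - K) = 6 ≠ 0), so for every y in C^3 the equation (I - K) x = y has a unique solution.

K has rank 1, so it is an outer product K = u v^T: every row of K is a multiple of one row vector. Reading off the entries, u = (-3, 3, 2) and v = (3, 2, -1) (row i of K equals u_i·v^T). A rank-one matrix u v^T satisfies K u = u (v·u) and kills the (2)-dimensional subspace v^⊥, so its characteristic polynomial is lambda^2 (lambda - v·u) with v·u = tr K = -5. Hence the eigenvalues of I - K are 1 (multiplicity 2) and 1 - (-5) = 6, so det(I - K) = 6. (Direct check: I - K =
[[10, 6, -3],
 [-9, -5, 3],
 [-6, -4, 3]]
has determinant 6.) The finite-dimensional Fredholm alternative says: either (I - K) is invertible, or ker(I - K) ≠ {0} and then range(I - K) = ker((I - K)^*)^⊥, with dim ker(I - K) = dim ker((I - K)^*). Since det(I - K) ≠ 0, 1 is not an eigenvalue of K and ker(I - K) = {0}, so we are in the first case: for every y there is a unique x = (I - K)^(-1) y. Explicitly, by the Sherman–Morrison formula, (I - u v^T)^(-1) = I + u v^T/(1 - v·u), i.e. (I - K)^(-1) = I + K/(6).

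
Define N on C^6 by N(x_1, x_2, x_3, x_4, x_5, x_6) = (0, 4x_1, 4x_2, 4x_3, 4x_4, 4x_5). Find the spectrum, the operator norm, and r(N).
sigma(N) = {0}; ||N|| = 4; r(N) = 0. (N is nilpotent with N^6 = 0.)

On C^6, N is a strictly lower-triangular matrix with 4 on the subdiagonal and zeros elsewhere, so its characteristic polynomial is lambda^6 and every eigenvalue is 0: sigma(N) = {0}. For the operator norm, N e_i = 4e_{i+1} for i = 1, ..., 5 and N e_6 = 0, so the singular values of N are 4 (with multiplicity 5) and 0; hence ||N|| = 4. The spectral radius r(N) = max|lambda| = 0. Note ||N|| > r(N) — characteristic of non-normal nilpotent operators. Indeed N^6 = 0.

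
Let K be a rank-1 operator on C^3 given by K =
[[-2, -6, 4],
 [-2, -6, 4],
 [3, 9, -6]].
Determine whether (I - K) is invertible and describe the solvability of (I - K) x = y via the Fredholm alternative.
(I - K) is invertible (det(I - K) = 15 ≠ 0), so for every y in C^3 the equation (I - K) x = y has a unique solution.

K has rank 1, so it is an outer product K = u v^T: every row of K is a multiple of one row vector. Reading off the entries, u = (-2, -2, 3) and v = (1, 3, -2) (row i of K equals u_i·v^T). A rank-one matrix u v^T satisfies K u = u (v·u) and kills the (2)-dimensional subspace v^⊥, so its characteristic polynomial is lambda^2 (lambda - v·u) with v·u = tr K = -14. Hence the eigenvalues of I - K are 1 (multiplicity 2) and 1 - (-14) = 15, so det(I - K) = 15. (Direct check: I - K =
[[3, 6, -4],
 [2, 7, -4],
 [-3, -9, 7]]
has determinant 15.) The finite-dimensional Fredholm alternative says: either (I - K) is invertible, or ker(I - K) ≠ {0} and then range(I - K) = ker((I - K)^*)^⊥, with dim ker(I - K) = dim ker((I - K)^*). Since det(I - K) ≠ 0, 1 is not an eigenvalue of K and ker(I - K) = {0}, so we are in the first case: for every y there is a unique x = (I - K)^(-1) y. Explicitly, by the Sherman–Morrison formula, (I - u v^T)^(-1) = I + u v^T/(1 - v·u), i.e. (I - K)^(-1) = I + K/(15).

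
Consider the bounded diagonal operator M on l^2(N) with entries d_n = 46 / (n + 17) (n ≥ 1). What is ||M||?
||M|| = 23/9 (attained at n = 1)

For M diagonal, ||M|| = sup_n |d_n| = sup_n 46/(n + 17). This is positive and strictly decreasing in n, so the supremum is attained at n = 1: d_1 = 46/(1 + 17) = 23/9. Hence ||M|| = 23/9.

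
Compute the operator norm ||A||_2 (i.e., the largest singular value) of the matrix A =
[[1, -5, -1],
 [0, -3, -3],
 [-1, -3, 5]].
||A||_2 = sqrt((44 + sqrt(1792))/2) ≈ 6.5701 (= sqrt(largest eigenvalue of A^T A))

||A||_2 = sigma_max(A) = sqrt(lambda_max(A^T A)). Form the symmetric matrix M = A^T A =
[[2, -2, -6],
 [-2, 43, -1],
 [-6, -1, 35]].
Its characteristic polynomial (trace, sum of principal 2x2 minors, determinant of M give the coefficients) is
  p(λ) = det(λ I - M) = λ^3 - 80λ^2 + 1620λ - 1296.
By the rational root theorem any rational root is an integer divisor of 1296. Testing λ = 36: p(36) = 46656 - 103680 + 58320 - 1296 = 0, so λ = 36 is a root. Dividing out (λ - 36) leaves p(λ) = (λ - 36)(λ^2 - 44λ + 36). For λ^2 - 44λ + 36 the discriminant is 1792. It is nonnegative but not a perfect square, so the roots are real and irrational: λ = (44 ± sqrt(1792))/2 ≈ 43.166, 0.834.
So the eigenvalues of A^T A are ≈ 0.834, 36, 43.166 (all ≥ 0, as they must be for A^T A). The largest is λ_max = (44 + sqrt(1792))/2 ≈ 43.166, hence ||A||_2 = sqrt(λ_max) = sqrt((44 + sqrt(1792))/2) ≈ 6.5701.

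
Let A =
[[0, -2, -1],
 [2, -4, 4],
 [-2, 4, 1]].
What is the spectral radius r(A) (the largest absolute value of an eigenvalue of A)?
r(A) = (2 + sqrt(84))/2 ≈ 5.5826

The eigenvalues of A are the roots of its characteristic polynomial. With M = A (coefficients from the trace, the sum of principal 2x2 minors, and det A):
  p(λ) = det(λ I - M) = λ^3 + 3λ^2 - 18λ - 20.
By the rational root theorem any rational root is an integer divisor of 20. Testing λ = -1: p(-1) = -1 + 3 + 18 - 20 = 0, so λ = -1 is a root. Dividing out (λ + 1) leaves p(λ) = (λ + 1)(λ^2 + 2λ - 20). For λ^2 + 2λ - 20 the discriminant is 84. It is nonnegative but not a perfect square, so the roots are real and irrational: λ = (-2 ± sqrt(84))/2 ≈ 3.5826, -5.5826.
Thus the eigenvalues (to 4 decimals) are 3.5826 (modulus 3.5826); -5.5826 (modulus 5.5826); -1 (modulus 1). The spectral radius is the largest modulus: r(A) = (2 + sqrt(84))/2 ≈ 5.5826. (Cross-check: r(A) ≤ ||A||_2 ≈ 6.9119; equality holds whenever A is normal, though it can also hold for some non-normal A.)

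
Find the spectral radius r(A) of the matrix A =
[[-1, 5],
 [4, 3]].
r(A) = (2 + sqrt(96))/2 ≈ 5.899

The eigenvalues of A are the roots of its characteristic polynomial. With M = A (coefficients from the trace and determinant):
  p(λ) = det(λ I - M) = λ^2 - 2λ - 23.
For λ^2 - 2λ - 23 the discriminant is 96. It is nonnegative but not a perfect square, so the roots are real and irrational: λ = (2 ± sqrt(96))/2 ≈ 5.899, -3.899.
Thus the eigenvalues (to 4 decimals) are 5.899 (modulus 5.899); -3.899 (modulus 3.899). The spectral radius is the largest modulus: r(A) = (2 + sqrt(96))/2 ≈ 5.899. (Cross-check: r(A) ≤ ||A||_2 ≈ 6.0425; equality holds whenever A is normal, though it can also hold for some non-normal A.)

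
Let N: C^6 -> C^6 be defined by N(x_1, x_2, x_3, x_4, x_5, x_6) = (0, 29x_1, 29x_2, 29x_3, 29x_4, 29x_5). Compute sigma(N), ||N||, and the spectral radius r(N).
sigma(N) = {0}; ||N|| = 29; r(N) = 0. (N is nilpotent with N^6 = 0.)

On C^6, N is a strictly lower-triangular matrix with 29 on the subdiagonal and zeros elsewhere, so its characteristic polynomial is lambda^6 and every eigenvalue is 0: sigma(N) = {0}. For the operator norm, N e_i = 29e_{i+1} for i = 1, ..., 5 and N e_6 = 0, so the singular values of N are 29 (with multiplicity 5) and 0; hence ||N|| = 29. The spectral radius r(N) = max|lambda| = 0. Note ||N|| > r(N) — characteristic of non-normal nilpotent operators. Indeed N^6 = 0.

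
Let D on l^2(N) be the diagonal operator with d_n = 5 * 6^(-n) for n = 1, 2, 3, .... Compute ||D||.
||D|| = 5/6 (attained at n = 1)

For D diagonal, ||D|| = sup_n |d_n|. The sequence d_n = 5 * 6^(-n) is positive and strictly decreasing (ratio 6^(-1) < 1), so the supremum is d_1 = 5/6. Hence ||D|| = 5/6.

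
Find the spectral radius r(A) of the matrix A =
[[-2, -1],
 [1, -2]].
r(A) = sqrt(5) ≈ 2.2361

The eigenvalues of A are the roots of its characteristic polynomial. With M = A (coefficients from the trace and determinant):
  p(λ) = det(λ I - M) = λ^2 + 4λ + 5.
For λ^2 + 4λ + 5 the discriminant is -4. It is negative, so the roots are the complex-conjugate pair λ = -2 ± (sqrt(4)/2) i ≈ -2 ± 1i. For a conjugate pair the product of the roots equals the constant term, so |λ|^2 = 5 and |λ| = sqrt(5) ≈ 2.2361.
Thus the eigenvalues (to 4 decimals) are -2 ± 1i (modulus 2.2361). The spectral radius is the largest modulus: r(A) = sqrt(5) ≈ 2.2361. (Cross-check: r(A) ≤ ||A||_2 ≈ 2.2361; equality holds whenever A is normal, though it can also hold for some non-normal A.)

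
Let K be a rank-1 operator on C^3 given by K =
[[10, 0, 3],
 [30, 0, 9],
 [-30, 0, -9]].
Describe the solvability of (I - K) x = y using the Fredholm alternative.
(I - K) is singular (det(I - K) = 0, i.e. 1 ∈ sigma(K)). (I - K) x = y is solvable iff y ⊥ ker((I - K)^*) = span{(10, 0, 3)}, i.e. iff 10y_1 + 3y_3 = 0. When solvable, the solutions are x = y + c·(1, 3, -3), c arbitrary (ker(I - K) = span{(1, 3, -3)}, dimension 1).

K has rank 1, so it is an outer product K = u v^T: every row of K is a multiple of one row vector. Reading off the entries, u = (1, 3, -3) and v = (10, 0, 3) (row i of K equals u_i·v^T). A rank-one matrix u v^T satisfies K u = u (v·u) and kills the (2)-dimensional subspace v^⊥, so its characteristic polynomial is lambda^2 (lambda - v·u) with v·u = tr K = 1. Hence the eigenvalues of I - K are 1 (multiplicity 2) and 1 - (1) = 0, so det(I - K) = 0. (Direct check: I - K =
[[-9, 0, -3],
 [-30, 1, -9],
 [30, 0, 10]]
has determinant 0.) So 1 is an eigenvalue of K and (I - K) is not invertible. The finite-dimensional Fredholm alternative says: either (I - K) is invertible, or ker(I - K) ≠ {0} and then range(I - K) = ker((I - K)^*)^⊥, with dim ker(I - K) = dim ker((I - K)^*). We are in the second case, so we need both kernels. Kernel of I - K: (I - K) u = u - u (v·u) = u - u = 0, so ker(I - K) = span{u} = span{(1, 3, -3)} (it is exactly 1-dimensional because rank(I - K) = 2). Kernel of the adjoint: K is real, so (I - K)^* = I - K^T = I - v u^T, and (I - v u^T) v = v - v (u·v) = 0; hence ker((I - K)^*) = span{v} = span{(10, 0, 3)}. Therefore (I - K) x = y is solvable iff <y, v> = 0, i.e. iff 10y_1 + 3y_3 = 0. When this holds, K y = u (v·y) = 0, so (I - K) y = y and x = y is a particular solution; the full solution set is the line x = y + c·u = y + c·(1, 3, -3), c ∈ C.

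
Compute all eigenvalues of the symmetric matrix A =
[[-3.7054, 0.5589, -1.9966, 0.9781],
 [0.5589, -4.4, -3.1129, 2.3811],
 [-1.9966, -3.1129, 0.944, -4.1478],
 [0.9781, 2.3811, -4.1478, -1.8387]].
sigma(A) ≈ {-6, -5, -4, 6}

A is real symmetric, so its spectrum consists of real eigenvalues. Expanding the characteristic polynomial of the displayed matrix gives
  det(λ I - A) = p(λ) = λ^4 + (9)λ^3 + (-16)λ^2 + (-324.0032)λ + (-720.0146).
Solving p(λ) = 0 yields eigenvalues ≈ -6, -5, -4, 6. (A is shown rounded to 4 decimals, so these recover the underlying integer eigenvalues to within that precision.)
Verification: the trace of A = -9 equals the sum of eigenvalues -9, and det(A) ≈ -720.0146 matches the eigenvalue product -720.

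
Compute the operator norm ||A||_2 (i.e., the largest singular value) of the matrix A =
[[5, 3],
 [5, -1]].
||A||_2 = sqrt((60 + sqrt(2000))/2) ≈ 7.2361 (= sqrt(largest eigenvalue of A^T A))

||A||_2 = sigma_max(A) = sqrt(lambda_max(A^T A)). Form the symmetric matrix M = A^T A =
[[50, 10],
 [10, 10]].
Its characteristic polynomial (trace, determinant of M give the coefficients) is
  p(λ) = det(λ I - M) = λ^2 - 60λ + 400.
For λ^2 - 60λ + 400 the discriminant is 2000. It is nonnegative but not a perfect square, so the roots are real and irrational: λ = (60 ± sqrt(2000))/2 ≈ 52.3607, 7.6393.
So the eigenvalues of A^T A are ≈ 7.6393, 52.3607 (all ≥ 0, as they must be for A^T A). The largest is λ_max = (60 + sqrt(2000))/2 ≈ 52.3607, hence ||A||_2 = sqrt(λ_max) = sqrt((60 + sqrt(2000))/2) ≈ 7.2361.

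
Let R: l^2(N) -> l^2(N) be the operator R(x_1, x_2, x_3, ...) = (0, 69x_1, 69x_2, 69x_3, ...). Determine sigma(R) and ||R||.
sigma(R) = closed disk {z in C : |z| ≤ 69}; ||R|| = 69

Note R = 69·U where U is the unit right shift (U x)_k = x_{k-1} (with x_0 := 0); so ||R|| = 69||U|| and sigma(R) = 69·sigma(U). ||R x||^2 = sum_{k≥1} |69x_k|^2 = 4761||x||^2, so ||R|| = 69 and sigma(R) ⊂ {|z| ≤ 69}. For any |lambda| < 69, the equation (R - lambda I) x = 0 forces x_1 = 0, then 69x_k = lambda x_{k+1} ⇒ x = 0, so R has no eigenvalues. But (R - lambda I) is not surjective for |lambda| < 69: solving (R - lambda I) x = e_1 would require x_n proportional to (lambda/69)^(-n), which is not in l^2. So every |lambda| < 69 lies in the residual spectrum. The boundary |lambda| = 69 is in the approximate point spectrum (the spectrum is closed). Hence sigma(R) is the closed disk of radius 69.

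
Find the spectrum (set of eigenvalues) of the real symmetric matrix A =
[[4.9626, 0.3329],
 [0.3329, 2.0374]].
sigma(A) ≈ {2, 5}

A is real symmetric, so its spectrum consists of real eigenvalues. Expanding the characteristic polynomial of the displayed matrix gives
  det(λ I - A) = p(λ) = λ^2 + (-7)λ + (10).
Solving p(λ) = 0 yields eigenvalues ≈ 2, 5. (A is shown rounded to 4 decimals, so these recover the underlying integer eigenvalues to within that precision.)
Verification: the trace of A = 7 equals the sum of eigenvalues 7, and det(A) ≈ 10.0000 matches the eigenvalue product 10.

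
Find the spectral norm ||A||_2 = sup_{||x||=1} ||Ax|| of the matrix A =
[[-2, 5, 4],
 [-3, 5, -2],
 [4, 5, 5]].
||A||_2 ≈ 9.9288 (= sqrt(largest eigenvalue of A^T A))

||A||_2 = sigma_max(A) = sqrt(lambda_max(A^T A)). Form the symmetric matrix M = A^T A =
[[29, -5, 18],
 [-5, 75, 35],
 [18, 35, 45]].
Its characteristic polynomial (trace, sum of principal 2x2 minors, determinant of M give the coefficients) is
  p(λ) = det(λ I - M) = λ^3 - 149λ^2 + 5281λ - 30625.
No integer candidate from the rational root theorem (±divisors of 30625) is a root, so the roots are irrational. The cubic discriminant is Δ = 33251147872 > 0, so there are three distinct real roots. p(7) = -616 and p(8) = 2599 have opposite signs, so a root lies in (7, 8); Newton's method refines it to λ ≈ 7.1856. p(43) = 464 and p(44) = -1541 have opposite signs, so a root lies in (43, 44); Newton's method refines it to λ ≈ 43.2331. p(98) = -2891 and p(99) = 2144 have opposite signs, so a root lies in (98, 99); Newton's method refines it to λ ≈ 98.5813. Check (Vieta): the three roots sum to 149, matching tr M = 149.
So the eigenvalues of A^T A are ≈ 7.1856, 43.2331, 98.5813 (all ≥ 0, as they must be for A^T A). The largest is λ_max ≈ 98.5813, hence ||A||_2 = sqrt(λ_max) ≈ 9.9288.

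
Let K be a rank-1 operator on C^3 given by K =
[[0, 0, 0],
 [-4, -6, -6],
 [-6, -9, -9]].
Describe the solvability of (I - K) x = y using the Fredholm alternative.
(I - K) is invertible (det(I - K) = 16 ≠ 0), so for every y in C^3 the equation (I - K) x = y has a unique solution.

K has rank 1, so it is an outer product K = u v^T: every row of K is a multiple of one row vector. Reading off the entries, u = (0, -2, -3) and v = (2, 3, 3) (row i of K equals u_i·v^T). A rank-one matrix u v^T satisfies K u = u (v·u) and kills the (2)-dimensional subspace v^⊥, so its characteristic polynomial is lambda^2 (lambda - v·u) with v·u = tr K = -15. Hence the eigenvalues of I - K are 1 (multiplicity 2) and 1 - (-15) = 16, so det(I - K) = 16. (Direct check: I - K =
[[1, 0, 0],
 [4, 7, 6],
 [6, 9, 10]]
has determinant 16.) The finite-dimensional Fredholm alternative says: either (I - K) is invertible, or ker(I - K) ≠ {0} and then range(I - K) = ker((I - K)^*)^⊥, with dim ker(I - K) = dim ker((I - K)^*). Since det(I - K) ≠ 0, 1 is not an eigenvalue of K and ker(I - K) = {0}, so we are in the first case: for every y there is a unique x = (I - K)^(-1) y. Explicitly, by the Sherman–Morrison formula, (I - u v^T)^(-1) = I + u v^T/(1 - v·u), i.e. (I - K)^(-1) = I + K/(16).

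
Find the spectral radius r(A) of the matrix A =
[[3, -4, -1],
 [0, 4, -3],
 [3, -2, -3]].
r(A) ≈ 5.8701

The eigenvalues of A are the roots of its characteristic polynomial. With M = A (coefficients from the trace, the sum of principal 2x2 minors, and det A):
  p(λ) = det(λ I - M) = λ^3 - 4λ^2 - 12λ + 6.
No integer candidate from the rational root theorem (±divisors of 6) is a root, so the roots are irrational. The cubic discriminant is Δ = 14964 > 0, so there are three distinct real roots. p(-3) = -21 and p(-2) = 6 have opposite signs, so a root lies in (-3, -2); Newton's method refines it to λ ≈ -2.3122. p(0) = 6 and p(1) = -9 have opposite signs, so a root lies in (0, 1); Newton's method refines it to λ ≈ 0.4421. p(5) = -29 and p(6) = 6 have opposite signs, so a root lies in (5, 6); Newton's method refines it to λ ≈ 5.8701. Check (Vieta): the three roots sum to 4, matching tr M = 4.
Thus the eigenvalues (to 4 decimals) are -2.3122 (modulus 2.3122); 0.4421 (modulus 0.4421); 5.8701 (modulus 5.8701). The spectral radius is the largest modulus: r(A) ≈ 5.8701. (Cross-check: r(A) ≤ ||A||_2 ≈ 6.9243; equality holds whenever A is normal, though it can also hold for some non-normal A.)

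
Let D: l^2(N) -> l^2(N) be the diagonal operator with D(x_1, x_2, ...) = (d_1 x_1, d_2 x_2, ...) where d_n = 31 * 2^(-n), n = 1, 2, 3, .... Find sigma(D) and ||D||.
sigma(D) = {31 * 2^(-n) : n ≥ 1} ∪ {0}; ||D|| = 31/2

A bounded diagonal operator on l^2 with diagonal entries d_n has spectrum equal to the closure of {d_n : n ≥ 1}: every d_n is an eigenvalue (with eigenvector e_n), so {d_n} ⊂ sigma(D); the spectrum is closed, so its closure is too; and for lambda not in the closure, (D - lambda I) has bounded inverse (the diagonal entries 1/(d_n - lambda) are bounded). For our sequence d_n = 31 * 2^(-n), n = 1, 2, 3, ...:
  - {d_n} = {31 * 2^(-n) : n ≥ 1}; the only limit point is 0
  - closure = {31 * 2^(-n) : n ≥ 1} ∪ {0}
For the norm: a diagonal operator has ||D|| = sup_n |d_n|. Here d_n = 31 * 2^(-n) is positive and decreasing, so sup_n |d_n| = d_1 = 31/2. So ||D|| = 31/2.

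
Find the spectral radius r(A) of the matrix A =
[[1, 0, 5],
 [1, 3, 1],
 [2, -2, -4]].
r(A) ≈ 5.4874

The eigenvalues of A are the roots of its characteristic polynomial. With M = A (coefficients from the trace, the sum of principal 2x2 minors, and det A):
  p(λ) = det(λ I - M) = λ^3 - 21λ + 50.
No integer candidate from the rational root theorem (±divisors of 50) is a root, so the roots are irrational. The cubic discriminant is Δ = -30456 < 0, so there is one real root and a complex-conjugate pair. p(-6) = -40 and p(-5) = 30 have opposite signs, so a root lies in (-6, -5); Newton's method refines it to λ ≈ -5.4874. Dividing out (λ - (-5.4874)) leaves approximately λ^2 - 5.4874λ + 9.1118. For λ^2 - 5.4874λ + 9.1118 the discriminant is -6.3353. It is negative, so the remaining roots are the complex-conjugate pair λ ≈ 2.7437 ± 1.2585i. Their product equals the constant term, so |λ|^2 ≈ 9.1118 and |λ| ≈ 3.0186.
Thus the eigenvalues (to 4 decimals) are -5.4874 (modulus 5.4874); 2.7437 ± 1.2585i (modulus 3.0186). The spectral radius is the largest modulus: r(A) ≈ 5.4874. (Cross-check: r(A) ≤ ||A||_2 ≈ 6.7693; equality holds whenever A is normal, though it can also hold for some non-normal A.)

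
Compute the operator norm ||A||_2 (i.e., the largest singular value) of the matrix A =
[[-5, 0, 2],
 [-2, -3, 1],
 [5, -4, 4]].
||A||_2 ≈ 8.0638 (= sqrt(largest eigenvalue of A^T A))

||A||_2 = sigma_max(A) = sqrt(lambda_max(A^T A)). Form the symmetric matrix M = A^T A =
[[54, -14, 8],
 [-14, 25, -19],
 [8, -19, 21]].
Its characteristic polynomial (trace, sum of principal 2x2 minors, determinant of M give the coefficients) is
  p(λ) = det(λ I - M) = λ^3 - 100λ^2 + 2388λ - 7396.
No integer candidate from the rational root theorem (±divisors of 7396) is a root, so the roots are irrational. The cubic discriminant is Δ = 3284784080 > 0, so there are three distinct real roots. p(3) = -1105 and p(4) = 620 have opposite signs, so a root lies in (3, 4); Newton's method refines it to λ ≈ 3.6285. p(31) = 323 and p(32) = -612 have opposite signs, so a root lies in (31, 32); Newton's method refines it to λ ≈ 31.3468. p(65) = -51 and p(66) = 2108 have opposite signs, so a root lies in (65, 66); Newton's method refines it to λ ≈ 65.0247. Check (Vieta): the three roots sum to 100, matching tr M = 100.
So the eigenvalues of A^T A are ≈ 3.6285, 31.3468, 65.0247 (all ≥ 0, as they must be for A^T A). The largest is λ_max ≈ 65.0247, hence ||A||_2 = sqrt(λ_max) ≈ 8.0638.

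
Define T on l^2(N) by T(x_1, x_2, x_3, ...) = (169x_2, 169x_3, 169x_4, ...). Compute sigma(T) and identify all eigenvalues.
sigma(T) = closed disk {z in C : |z| ≤ 169}; sigma_p(T) = open disk {z in C : |z| < 169}

Note T = 169·V where V is the unit left shift (V x)_k = x_{k+1}; so sigma(T) = 169·sigma(V) and ||T|| = 169||V||. ||T x||^2 = 28561sum_{k≥2} |x_k|^2 ≤ 28561||x||^2, with equality on {x : x_1 = 0}, so ||T|| = 169. For any lambda with |lambda| < 169, set r = lambda/169 (|r| < 1); the vector x = (1, r, r^2, ...) is in l^2 and satisfies T x = 169(r, r^2, ...) = lambda x, so lambda is an eigenvalue. On the boundary |lambda| = 169 the geometric series diverges, so no l^2 eigenvector exists, but these lambda lie in the approximate point spectrum. Hence sigma(T) is the closed disk of radius 169 and sigma_p(T) is the open disk.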